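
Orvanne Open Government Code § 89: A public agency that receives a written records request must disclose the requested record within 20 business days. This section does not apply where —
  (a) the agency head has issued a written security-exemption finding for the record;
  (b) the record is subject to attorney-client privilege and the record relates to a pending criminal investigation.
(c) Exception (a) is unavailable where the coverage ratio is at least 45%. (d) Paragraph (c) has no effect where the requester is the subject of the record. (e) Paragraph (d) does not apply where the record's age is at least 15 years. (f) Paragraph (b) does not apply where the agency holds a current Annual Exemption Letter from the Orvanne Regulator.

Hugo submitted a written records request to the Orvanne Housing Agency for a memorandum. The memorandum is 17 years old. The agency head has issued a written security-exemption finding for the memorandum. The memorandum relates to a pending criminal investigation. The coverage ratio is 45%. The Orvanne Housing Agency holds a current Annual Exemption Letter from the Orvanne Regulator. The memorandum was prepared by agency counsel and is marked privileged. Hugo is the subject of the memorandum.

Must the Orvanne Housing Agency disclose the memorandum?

Yes — the Orvanne Housing Agency must disclose the memorandum.

Exception (a)'s conditions are all satisfied: a written security-exemption finding has been issued. But applying paragraphs (c)–(e): (c) is triggered — the coverage ratio is 45%, meeting the 45% threshold. (d) is engaged (Hugo is the subject of the memorandum), but is displaced by (e): (e) operates against (d): the record's age is 17 years, meeting the 15 years threshold. So (a) is unavailable.
All of (b)'s requirements are met (the memorandum is privileged; the memorandum relates to a pending investigation). But: (f) applies — a current Annual Exemption Letter is held. So (b) is unavailable.
None of the exceptions is available; § 89 applies in full.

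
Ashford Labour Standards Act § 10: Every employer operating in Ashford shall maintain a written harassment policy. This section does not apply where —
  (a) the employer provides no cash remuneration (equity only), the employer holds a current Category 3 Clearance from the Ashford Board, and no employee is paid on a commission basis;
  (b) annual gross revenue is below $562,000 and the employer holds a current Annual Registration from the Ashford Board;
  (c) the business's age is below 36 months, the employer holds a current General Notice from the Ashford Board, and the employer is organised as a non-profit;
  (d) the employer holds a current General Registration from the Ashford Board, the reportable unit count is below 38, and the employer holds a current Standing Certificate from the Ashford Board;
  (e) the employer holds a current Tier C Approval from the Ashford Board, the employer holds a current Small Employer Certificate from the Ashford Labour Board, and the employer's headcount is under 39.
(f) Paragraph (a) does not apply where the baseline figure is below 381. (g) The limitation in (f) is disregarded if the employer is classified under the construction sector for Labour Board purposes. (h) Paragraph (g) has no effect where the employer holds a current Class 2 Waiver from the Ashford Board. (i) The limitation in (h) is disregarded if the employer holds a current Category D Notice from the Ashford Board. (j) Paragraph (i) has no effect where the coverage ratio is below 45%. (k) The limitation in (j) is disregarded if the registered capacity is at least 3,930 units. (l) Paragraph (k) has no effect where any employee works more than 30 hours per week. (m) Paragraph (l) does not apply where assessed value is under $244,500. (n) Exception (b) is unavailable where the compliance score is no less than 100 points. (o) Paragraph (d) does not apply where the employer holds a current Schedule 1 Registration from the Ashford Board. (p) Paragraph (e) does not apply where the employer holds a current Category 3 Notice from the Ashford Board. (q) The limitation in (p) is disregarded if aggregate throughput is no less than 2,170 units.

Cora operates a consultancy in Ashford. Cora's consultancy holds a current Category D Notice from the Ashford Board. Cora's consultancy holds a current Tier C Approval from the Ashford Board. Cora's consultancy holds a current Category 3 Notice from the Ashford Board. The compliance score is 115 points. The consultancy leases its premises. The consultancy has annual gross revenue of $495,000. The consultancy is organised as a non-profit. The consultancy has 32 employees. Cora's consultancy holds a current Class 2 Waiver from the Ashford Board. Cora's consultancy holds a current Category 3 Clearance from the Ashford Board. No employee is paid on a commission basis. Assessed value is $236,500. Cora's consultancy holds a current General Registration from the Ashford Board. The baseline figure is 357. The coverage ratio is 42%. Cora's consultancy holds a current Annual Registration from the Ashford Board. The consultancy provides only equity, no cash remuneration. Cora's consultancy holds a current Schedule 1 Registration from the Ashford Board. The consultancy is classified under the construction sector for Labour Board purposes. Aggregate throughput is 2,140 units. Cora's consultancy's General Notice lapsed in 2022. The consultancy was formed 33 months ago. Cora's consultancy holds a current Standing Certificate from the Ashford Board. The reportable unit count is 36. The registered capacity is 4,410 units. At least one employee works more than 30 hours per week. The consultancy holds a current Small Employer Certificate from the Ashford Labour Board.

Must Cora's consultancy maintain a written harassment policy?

Exception (a): remuneration is equity-only; a current Category 3 Clearance is held; no employee is paid on commission — every condition holds. As to paragraphs (f)–(m): (f) would limit (a) — the baseline figure is 357, below the 381 limit — but (g) sets (f) aside: (g) applies — the consultancy is classified under the construction sector. (h) would limit (g) — a current Class 2 Waiver is held — but (i) sets (h) aside: (i) applies — a current Category D Notice is held. (j) is triggered (the coverage ratio is 42%, below the 45% limit), but is displaced by (k): (k) is engaged — the registered capacity is 4,410 units, meeting the 3,930 units threshold. (l) applies (at least one employee exceeds 30 hours/week), but is overridden by (m): (m) operates against (l): assessed value is $236,500, under the $244,500 limit. Exception (a) stands.
Exception (b): annual gross revenue is $495,000, below the $562,000 limit; a current Annual Registration is held — every condition holds. But applying paragraph (n): (n) operates — the compliance score is 115 points, meeting the 100 points threshold. Exception (b) does not apply.
Exception (c) requires that the employer holds a current General Notice from the Ashford Board; but no current General Notice is held, so (c) is unavailable.
Exception (d): a current General Registration is held; the reportable unit count is 36, below the 38 limit; a current Standing Certificate is held — every condition holds. However, paragraph (o) must be considered: (o) operates against (d): a current Schedule 1 Registration is held. So (d) is unavailable.
All of (e)'s requirements are met (a current Tier C Approval is held; a current Small Employer Certificate is held; the employer's headcount is 32, under the 39 limit). Turning to paragraphs (p)–(q): (p) operates — a current Category 3 Notice is held. (q), which would lift (p), is not triggered — aggregate throughput is 2,140 units, short of 2,170 units. Exception (e) does not apply.

No — exception (a) applies; Cora's consultancy is not required to maintain a written harassment policy.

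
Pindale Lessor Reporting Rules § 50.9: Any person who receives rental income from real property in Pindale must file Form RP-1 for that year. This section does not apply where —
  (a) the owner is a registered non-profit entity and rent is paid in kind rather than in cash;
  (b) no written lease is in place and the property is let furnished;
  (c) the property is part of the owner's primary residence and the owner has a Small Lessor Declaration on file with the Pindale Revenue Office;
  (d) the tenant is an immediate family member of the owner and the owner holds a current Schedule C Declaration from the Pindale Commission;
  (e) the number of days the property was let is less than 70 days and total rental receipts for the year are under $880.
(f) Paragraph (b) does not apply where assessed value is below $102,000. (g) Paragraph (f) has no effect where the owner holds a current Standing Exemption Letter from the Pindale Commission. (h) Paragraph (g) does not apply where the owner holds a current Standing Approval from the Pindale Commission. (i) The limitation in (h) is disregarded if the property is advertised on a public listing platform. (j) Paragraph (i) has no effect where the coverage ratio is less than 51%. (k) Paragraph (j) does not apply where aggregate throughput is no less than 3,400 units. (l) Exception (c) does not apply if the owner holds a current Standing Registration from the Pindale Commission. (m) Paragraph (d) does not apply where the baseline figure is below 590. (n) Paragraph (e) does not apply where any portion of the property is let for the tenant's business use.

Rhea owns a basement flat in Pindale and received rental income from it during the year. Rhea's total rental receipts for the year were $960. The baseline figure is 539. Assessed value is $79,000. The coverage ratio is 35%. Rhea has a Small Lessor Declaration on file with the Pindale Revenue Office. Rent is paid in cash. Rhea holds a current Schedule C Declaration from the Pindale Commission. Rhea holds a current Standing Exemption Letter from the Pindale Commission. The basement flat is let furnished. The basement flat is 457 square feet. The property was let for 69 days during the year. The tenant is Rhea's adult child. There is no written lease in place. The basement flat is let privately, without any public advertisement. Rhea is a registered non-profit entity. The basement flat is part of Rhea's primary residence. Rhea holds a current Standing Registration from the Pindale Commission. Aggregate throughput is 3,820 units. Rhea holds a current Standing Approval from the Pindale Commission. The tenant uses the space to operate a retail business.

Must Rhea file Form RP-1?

Exception (a) requires that rent is paid in kind rather than in cash; but rent is paid in cash, so (a) is unavailable.
All of (b)'s requirements are met (there is no written lease; the property is let furnished). However, paragraphs (f)–(k) must be considered: (f) operates against (b): assessed value is $79,000, below the $102,000 limit. (g) would limit (f) — a current Standing Exemption Letter is held — but (h) sets (g) aside: (h) operates against (g): a current Standing Approval is held. (i), which would lift (h), is not engaged — the property is let privately without advertisement. So (b) is unavailable.
Exception (c) is satisfied on its face — the basement flat is part of the primary residence; a Small Lessor Declaration is on file. But applying paragraph (l): (l) operates against (c): a current Standing Registration is held. (c) is therefore removed.
Exception (d) is satisfied on its face — the tenant is an immediate family member; a current Schedule C Declaration is held. But: (m) applies — the baseline figure is 539, below the 590 limit. So (d) is unavailable.
Exception (e) does not apply: total rental receipts for the year are $960, not under $880.
No exception is made out. Rhea falls within the general rule.

Yes — Rhea must file Form RP-1.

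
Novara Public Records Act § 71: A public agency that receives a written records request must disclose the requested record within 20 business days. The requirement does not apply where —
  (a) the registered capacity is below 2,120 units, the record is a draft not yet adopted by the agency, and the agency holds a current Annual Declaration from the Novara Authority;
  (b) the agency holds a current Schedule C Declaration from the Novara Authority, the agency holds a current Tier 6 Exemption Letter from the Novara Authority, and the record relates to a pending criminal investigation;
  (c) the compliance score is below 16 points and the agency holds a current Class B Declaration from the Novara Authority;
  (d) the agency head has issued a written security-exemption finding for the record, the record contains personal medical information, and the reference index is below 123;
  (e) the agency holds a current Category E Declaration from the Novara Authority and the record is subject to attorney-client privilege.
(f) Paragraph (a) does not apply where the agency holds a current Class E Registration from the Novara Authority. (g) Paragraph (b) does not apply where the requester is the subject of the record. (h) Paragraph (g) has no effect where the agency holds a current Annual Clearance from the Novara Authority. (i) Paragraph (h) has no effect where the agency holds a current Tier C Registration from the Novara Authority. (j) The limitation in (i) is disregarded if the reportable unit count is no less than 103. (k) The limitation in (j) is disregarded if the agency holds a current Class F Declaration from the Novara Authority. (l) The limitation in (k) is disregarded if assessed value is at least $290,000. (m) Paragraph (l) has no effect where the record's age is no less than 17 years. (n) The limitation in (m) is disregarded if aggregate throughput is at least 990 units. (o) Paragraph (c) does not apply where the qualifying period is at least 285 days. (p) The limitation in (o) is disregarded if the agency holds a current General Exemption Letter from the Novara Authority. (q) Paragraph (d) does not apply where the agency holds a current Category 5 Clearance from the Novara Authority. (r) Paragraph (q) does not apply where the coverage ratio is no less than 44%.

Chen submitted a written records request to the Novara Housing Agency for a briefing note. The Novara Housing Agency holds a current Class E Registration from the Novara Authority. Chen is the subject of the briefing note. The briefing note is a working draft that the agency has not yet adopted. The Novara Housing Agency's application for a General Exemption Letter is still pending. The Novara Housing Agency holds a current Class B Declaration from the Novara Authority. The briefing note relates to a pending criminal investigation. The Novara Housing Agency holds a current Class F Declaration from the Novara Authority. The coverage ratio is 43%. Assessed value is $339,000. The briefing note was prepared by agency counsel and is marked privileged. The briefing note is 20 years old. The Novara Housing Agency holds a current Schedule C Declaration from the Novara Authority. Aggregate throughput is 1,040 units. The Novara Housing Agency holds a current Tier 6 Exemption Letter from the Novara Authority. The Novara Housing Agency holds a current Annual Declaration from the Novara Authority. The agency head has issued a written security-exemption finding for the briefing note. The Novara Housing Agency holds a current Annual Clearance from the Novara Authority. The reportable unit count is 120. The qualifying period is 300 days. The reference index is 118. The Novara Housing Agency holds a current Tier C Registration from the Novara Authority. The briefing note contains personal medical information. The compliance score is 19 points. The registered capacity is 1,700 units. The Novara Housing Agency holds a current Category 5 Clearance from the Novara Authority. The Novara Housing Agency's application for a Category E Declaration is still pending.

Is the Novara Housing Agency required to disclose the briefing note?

All of (a)'s requirements are met (the registered capacity is 1,700 units, below the 2,120 units limit; the briefing note is an unadopted draft; a current Annual Declaration is held). However, paragraph (f) must be considered: (f) operates against (a): a current Class E Registration is held. (a) is therefore removed.
Exception (b): a current Schedule C Declaration is held; a current Tier 6 Exemption Letter is held; the briefing note relates to a pending investigation — every condition holds. Applying paragraphs (g)–(n): (g) would limit (b) — Chen is the subject of the briefing note — but (h) sets (g) aside: (h) is engaged — a current Annual Clearance is held. (i) is engaged (a current Tier C Registration is held), but is displaced by (j): (j) operates against (i): the reportable unit count is 120, meeting the 103 threshold. (k) applies (a current Class F Declaration is held), but is displaced by (l): (l) operates against (k): assessed value is $339,000, meeting the $290,000 threshold. (m) would limit (l) — the record's age is 20 years, meeting the 17 years threshold — but (n) sets (m) aside: (n) operates — aggregate throughput is 1,040 units, meeting the 990 units threshold. So (b) applies.
Exception (c) does not apply: the compliance score is 19 points, not below 16 points.
Exception (d)'s conditions are all satisfied: a written security-exemption finding has been issued; the briefing note contains personal medical information; the reference index is 118, below the 123 limit. But applying paragraphs (q)–(r): (q) is triggered — a current Category 5 Clearance is held. (r), which would lift (q), is not engaged — the coverage ratio is 43%, short of 44%. So (d) is unavailable.
Exception (e) requires that the agency holds a current Category E Declaration from the Novara Authority; but there is no Category E Declaration in force, so (e) is unavailable.

No — exception (b) applies; the Novara Housing Agency is not required to disclose the briefing note.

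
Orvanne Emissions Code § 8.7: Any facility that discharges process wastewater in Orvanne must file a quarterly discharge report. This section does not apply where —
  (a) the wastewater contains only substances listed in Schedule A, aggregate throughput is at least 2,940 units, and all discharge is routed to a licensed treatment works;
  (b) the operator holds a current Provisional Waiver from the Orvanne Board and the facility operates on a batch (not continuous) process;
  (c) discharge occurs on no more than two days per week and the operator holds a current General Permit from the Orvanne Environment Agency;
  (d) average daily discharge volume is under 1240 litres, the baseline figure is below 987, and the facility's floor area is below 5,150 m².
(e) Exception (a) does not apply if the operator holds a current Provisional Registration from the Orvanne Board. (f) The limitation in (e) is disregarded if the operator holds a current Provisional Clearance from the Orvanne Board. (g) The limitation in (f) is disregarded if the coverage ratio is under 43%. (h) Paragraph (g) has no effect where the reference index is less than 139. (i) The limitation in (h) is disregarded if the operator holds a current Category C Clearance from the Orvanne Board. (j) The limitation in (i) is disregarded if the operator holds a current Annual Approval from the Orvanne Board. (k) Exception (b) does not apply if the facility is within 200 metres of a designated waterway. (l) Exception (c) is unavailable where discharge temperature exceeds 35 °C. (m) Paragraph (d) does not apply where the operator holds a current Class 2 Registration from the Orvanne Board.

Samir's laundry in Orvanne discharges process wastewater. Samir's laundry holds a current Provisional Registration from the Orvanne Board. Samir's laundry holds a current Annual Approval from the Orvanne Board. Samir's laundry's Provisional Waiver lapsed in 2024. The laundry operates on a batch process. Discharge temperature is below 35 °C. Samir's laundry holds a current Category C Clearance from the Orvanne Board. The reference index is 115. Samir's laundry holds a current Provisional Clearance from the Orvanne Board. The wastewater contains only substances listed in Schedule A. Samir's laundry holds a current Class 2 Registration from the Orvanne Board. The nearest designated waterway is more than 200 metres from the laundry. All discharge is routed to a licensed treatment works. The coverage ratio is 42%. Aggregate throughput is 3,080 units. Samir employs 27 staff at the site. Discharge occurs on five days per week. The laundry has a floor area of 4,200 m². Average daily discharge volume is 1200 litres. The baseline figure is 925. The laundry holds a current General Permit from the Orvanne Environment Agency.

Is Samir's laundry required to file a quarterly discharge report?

All of (a)'s requirements are met (the wastewater is Schedule-A-only; aggregate throughput is 3,080 units, meeting the 2,940 units threshold; discharge is routed to a licensed treatment works). Applying paragraphs (e)–(j): (e) is triggered (a current Provisional Registration is held), but is set aside by (f): (f) operates — a current Provisional Clearance is held. (g) is triggered (the coverage ratio is 42%, under the 43% limit), but is itself disapplied by (h): (h) operates — the reference index is 115, less than the 139 limit. (i) would limit (h) — a current Category C Clearance is held — but (j) sets (i) aside: (j) applies — a current Annual Approval is held. Exception (a) stands.
Exception (b) does not apply: the Provisional Waiver is not current.
Exception (c) requires that discharge occurs on no more than two days per week; but discharge occurs on five days per week, so (c) is unavailable.
Exception (d): average daily discharge volume is 1200 litres, under the 1240 litres limit; the baseline figure is 925, below the 987 limit; the facility's floor area is 4,200 m², below the 5,150 m² limit — every condition holds. However, paragraph (m) must be considered: (m) operates against (d): a current Class 2 Registration is held. Exception (d) does not apply.

No — exception (a) applies; Samir's laundry is not required to file a quarterly discharge report.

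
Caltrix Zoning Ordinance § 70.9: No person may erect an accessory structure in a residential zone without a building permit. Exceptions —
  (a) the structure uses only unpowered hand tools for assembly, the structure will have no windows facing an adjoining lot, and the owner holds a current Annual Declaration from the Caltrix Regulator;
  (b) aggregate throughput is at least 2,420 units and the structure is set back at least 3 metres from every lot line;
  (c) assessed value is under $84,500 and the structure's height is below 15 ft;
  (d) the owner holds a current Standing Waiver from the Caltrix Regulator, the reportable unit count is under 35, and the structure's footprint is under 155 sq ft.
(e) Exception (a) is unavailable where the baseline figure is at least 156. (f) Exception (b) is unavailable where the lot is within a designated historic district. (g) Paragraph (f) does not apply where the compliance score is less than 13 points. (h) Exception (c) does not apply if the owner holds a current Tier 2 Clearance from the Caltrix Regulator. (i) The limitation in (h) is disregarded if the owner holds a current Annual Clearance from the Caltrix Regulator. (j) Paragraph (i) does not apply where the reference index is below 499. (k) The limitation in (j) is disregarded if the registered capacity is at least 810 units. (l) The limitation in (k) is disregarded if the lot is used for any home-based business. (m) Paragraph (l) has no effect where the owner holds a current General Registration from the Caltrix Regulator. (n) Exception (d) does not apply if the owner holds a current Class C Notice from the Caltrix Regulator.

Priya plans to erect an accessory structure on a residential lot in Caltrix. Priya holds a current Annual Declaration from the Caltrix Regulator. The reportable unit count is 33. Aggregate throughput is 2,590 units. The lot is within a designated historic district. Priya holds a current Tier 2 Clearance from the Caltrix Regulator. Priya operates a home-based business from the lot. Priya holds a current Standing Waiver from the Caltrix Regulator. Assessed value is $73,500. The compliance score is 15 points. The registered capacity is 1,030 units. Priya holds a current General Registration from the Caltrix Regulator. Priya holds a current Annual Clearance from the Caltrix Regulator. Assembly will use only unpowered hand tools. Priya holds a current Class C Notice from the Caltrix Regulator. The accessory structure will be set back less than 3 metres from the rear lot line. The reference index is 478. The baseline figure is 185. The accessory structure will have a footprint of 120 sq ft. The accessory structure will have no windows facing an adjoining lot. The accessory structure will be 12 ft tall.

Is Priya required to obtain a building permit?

Exception (a): assembly uses only hand tools; no windows face an adjoining lot; a current Annual Declaration is held — every condition holds. Turning to paragraph (e): (e) applies — the baseline figure is 185, meeting the 156 threshold. (a) is therefore removed.
Exception (b) fails — the rear setback is under 3 m.
Exception (c): assessed value is $73,500, under the $84,500 limit; the structure's height is 12 ft, below the 15 ft limit — every condition holds. As to paragraphs (h)–(m): (h) is triggered (a current Tier 2 Clearance is held), but is set aside by (i): (i) operates — a current Annual Clearance is held. (j) is triggered (the reference index is 478, below the 499 limit), but yields to (k): (k) is engaged — the registered capacity is 1,030 units, meeting the 810 units threshold. (l) is engaged (a home-based business operates on the lot), but yields to (m): (m) operates against (l): a current General Registration is held. Exception (c) stands.
All of (d)'s requirements are met (a current Standing Waiver is held; the reportable unit count is 33, under the 35 limit; the structure's footprint is 120 sq ft, under the 155 sq ft limit). But applying paragraph (n): (n) operates against (d): a current Class C Notice is held. (d) is therefore removed.

No — exception (c) applies; Priya does not need a building permit.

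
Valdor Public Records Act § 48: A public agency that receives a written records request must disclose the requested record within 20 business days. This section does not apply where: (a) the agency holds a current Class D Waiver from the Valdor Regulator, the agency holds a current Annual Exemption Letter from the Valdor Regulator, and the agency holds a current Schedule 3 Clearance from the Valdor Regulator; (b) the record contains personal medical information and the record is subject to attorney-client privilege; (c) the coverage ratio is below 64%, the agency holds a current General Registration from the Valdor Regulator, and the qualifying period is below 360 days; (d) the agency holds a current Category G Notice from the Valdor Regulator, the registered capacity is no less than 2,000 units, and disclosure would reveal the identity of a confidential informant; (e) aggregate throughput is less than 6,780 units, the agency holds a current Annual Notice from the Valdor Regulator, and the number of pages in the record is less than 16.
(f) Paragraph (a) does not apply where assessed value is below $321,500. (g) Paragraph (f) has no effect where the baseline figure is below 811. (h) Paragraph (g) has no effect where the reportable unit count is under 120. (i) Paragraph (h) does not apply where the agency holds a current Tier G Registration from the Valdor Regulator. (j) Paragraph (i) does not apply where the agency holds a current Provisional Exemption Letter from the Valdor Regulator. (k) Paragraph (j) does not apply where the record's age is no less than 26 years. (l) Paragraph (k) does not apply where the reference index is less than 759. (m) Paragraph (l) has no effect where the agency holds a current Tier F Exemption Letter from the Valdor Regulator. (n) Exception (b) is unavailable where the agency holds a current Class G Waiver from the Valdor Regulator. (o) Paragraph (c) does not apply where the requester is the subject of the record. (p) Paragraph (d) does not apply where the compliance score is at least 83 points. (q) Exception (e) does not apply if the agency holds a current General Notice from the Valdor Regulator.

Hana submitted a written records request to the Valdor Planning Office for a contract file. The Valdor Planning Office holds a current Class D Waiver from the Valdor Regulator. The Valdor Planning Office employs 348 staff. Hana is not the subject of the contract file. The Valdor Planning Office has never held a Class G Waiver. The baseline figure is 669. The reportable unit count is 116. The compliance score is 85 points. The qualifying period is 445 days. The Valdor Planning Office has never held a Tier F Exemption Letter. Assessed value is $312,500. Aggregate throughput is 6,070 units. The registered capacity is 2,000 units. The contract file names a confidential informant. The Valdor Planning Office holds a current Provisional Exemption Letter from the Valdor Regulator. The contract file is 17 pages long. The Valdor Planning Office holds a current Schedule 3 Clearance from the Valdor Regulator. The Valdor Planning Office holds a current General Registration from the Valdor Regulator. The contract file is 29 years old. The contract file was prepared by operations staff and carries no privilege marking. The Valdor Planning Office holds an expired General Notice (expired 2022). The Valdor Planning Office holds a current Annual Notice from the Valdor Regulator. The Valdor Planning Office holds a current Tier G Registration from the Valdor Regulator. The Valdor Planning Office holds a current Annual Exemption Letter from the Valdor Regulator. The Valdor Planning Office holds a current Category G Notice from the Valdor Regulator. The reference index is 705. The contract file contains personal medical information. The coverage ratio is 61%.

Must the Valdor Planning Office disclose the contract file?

Exception (a)'s conditions are all satisfied: a current Class D Waiver is held; a current Annual Exemption Letter is held; a current Schedule 3 Clearance is held. But applying paragraphs (f)–(m): (f) applies — assessed value is $312,500, below the $321,500 limit. (g) would limit (f) — the baseline figure is 669, below the 811 limit — but (h) sets (g) aside: (h) is engaged — the reportable unit count is 116, under the 120 limit. (i) applies (a current Tier G Registration is held), but yields to (j): (j) operates against (i): a current Provisional Exemption Letter is held. (k) would limit (j) — the record's age is 29 years, meeting the 26 years threshold — but (l) sets (k) aside: (l) is triggered — the reference index is 705, less than the 759 limit. (m), which would lift (l), does not operate here — the Tier F Exemption Letter is not current. (a) is therefore removed.
Exception (b) requires that the record is subject to attorney-client privilege; but the contract file carries no privilege marking, so (b) is unavailable.
Exception (c) requires that the qualifying period is below 360 days; but the qualifying period is 445 days, not below 360 days, so (c) is unavailable.
Exception (d): a current Category G Notice is held; the registered capacity is 2,000 units, meeting the 2,000 units threshold; the contract file names a confidential informant — every condition holds. However, paragraph (p) must be considered: (p) operates — the compliance score is 85 points, meeting the 83 points threshold. Exception (d) does not apply.
Exception (e) requires that the number of pages in the record is less than 16; but the number of pages in the record is 17, not less than 16, so (e) is unavailable.
No exception is made out. the Valdor Planning Office falls within the general rule.

Yes — the Valdor Planning Office must disclose the contract file.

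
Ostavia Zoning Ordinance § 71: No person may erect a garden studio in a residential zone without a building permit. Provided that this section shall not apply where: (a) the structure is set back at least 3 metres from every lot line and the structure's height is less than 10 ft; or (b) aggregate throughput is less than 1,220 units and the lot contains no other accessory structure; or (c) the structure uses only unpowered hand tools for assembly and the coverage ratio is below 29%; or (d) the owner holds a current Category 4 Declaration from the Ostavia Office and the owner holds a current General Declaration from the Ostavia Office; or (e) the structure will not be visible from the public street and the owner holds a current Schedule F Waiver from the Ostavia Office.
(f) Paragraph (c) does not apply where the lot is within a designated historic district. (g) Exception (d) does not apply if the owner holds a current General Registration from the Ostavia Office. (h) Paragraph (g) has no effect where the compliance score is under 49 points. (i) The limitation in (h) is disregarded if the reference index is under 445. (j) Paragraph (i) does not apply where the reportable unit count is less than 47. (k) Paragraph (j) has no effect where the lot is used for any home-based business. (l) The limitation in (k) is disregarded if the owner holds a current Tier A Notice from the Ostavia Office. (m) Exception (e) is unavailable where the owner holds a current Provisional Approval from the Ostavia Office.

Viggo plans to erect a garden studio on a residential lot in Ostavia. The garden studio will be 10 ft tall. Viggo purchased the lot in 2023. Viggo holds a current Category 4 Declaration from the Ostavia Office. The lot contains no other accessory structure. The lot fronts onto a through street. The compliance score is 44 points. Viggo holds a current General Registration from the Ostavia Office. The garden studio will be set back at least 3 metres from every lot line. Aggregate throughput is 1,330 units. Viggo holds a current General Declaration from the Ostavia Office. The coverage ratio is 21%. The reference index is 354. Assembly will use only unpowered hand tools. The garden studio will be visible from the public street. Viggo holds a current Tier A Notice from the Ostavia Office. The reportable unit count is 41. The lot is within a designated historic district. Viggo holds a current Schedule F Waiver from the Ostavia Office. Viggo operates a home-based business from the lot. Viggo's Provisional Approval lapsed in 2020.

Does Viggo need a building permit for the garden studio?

No — exception (d) applies; Viggo does not need a building permit.

Exception (a) requires that the structure's height is less than 10 ft; but the structure's height is 10 ft, not less than 10 ft, so (a) is unavailable.
Exception (b) requires that aggregate throughput is less than 1,220 units; but aggregate throughput is 1,330 units, not less than 1,220 units, so (b) is unavailable.
All of (c)'s requirements are met (assembly uses only hand tools; the coverage ratio is 21%, below the 29% limit). But: (f) operates against (c): the lot is in a historic district. Exception (c) does not apply.
All of (d)'s requirements are met (a current Category 4 Declaration is held; a current General Declaration is held). Considering the limiting provisions: (g) is engaged (a current General Registration is held), but yields to (h): (h) operates — the compliance score is 44 points, under the 49 points limit. (i) is triggered (the reference index is 354, under the 445 limit), but is displaced by (j): (j) is triggered — the reportable unit count is 41, less than the 47 limit. (k) would limit (j) — a home-based business operates on the lot — but (l) sets (k) aside: (l) operates — a current Tier A Notice is held. Exception (d) stands.
Exception (e) does not apply: the structure will be visible from the street.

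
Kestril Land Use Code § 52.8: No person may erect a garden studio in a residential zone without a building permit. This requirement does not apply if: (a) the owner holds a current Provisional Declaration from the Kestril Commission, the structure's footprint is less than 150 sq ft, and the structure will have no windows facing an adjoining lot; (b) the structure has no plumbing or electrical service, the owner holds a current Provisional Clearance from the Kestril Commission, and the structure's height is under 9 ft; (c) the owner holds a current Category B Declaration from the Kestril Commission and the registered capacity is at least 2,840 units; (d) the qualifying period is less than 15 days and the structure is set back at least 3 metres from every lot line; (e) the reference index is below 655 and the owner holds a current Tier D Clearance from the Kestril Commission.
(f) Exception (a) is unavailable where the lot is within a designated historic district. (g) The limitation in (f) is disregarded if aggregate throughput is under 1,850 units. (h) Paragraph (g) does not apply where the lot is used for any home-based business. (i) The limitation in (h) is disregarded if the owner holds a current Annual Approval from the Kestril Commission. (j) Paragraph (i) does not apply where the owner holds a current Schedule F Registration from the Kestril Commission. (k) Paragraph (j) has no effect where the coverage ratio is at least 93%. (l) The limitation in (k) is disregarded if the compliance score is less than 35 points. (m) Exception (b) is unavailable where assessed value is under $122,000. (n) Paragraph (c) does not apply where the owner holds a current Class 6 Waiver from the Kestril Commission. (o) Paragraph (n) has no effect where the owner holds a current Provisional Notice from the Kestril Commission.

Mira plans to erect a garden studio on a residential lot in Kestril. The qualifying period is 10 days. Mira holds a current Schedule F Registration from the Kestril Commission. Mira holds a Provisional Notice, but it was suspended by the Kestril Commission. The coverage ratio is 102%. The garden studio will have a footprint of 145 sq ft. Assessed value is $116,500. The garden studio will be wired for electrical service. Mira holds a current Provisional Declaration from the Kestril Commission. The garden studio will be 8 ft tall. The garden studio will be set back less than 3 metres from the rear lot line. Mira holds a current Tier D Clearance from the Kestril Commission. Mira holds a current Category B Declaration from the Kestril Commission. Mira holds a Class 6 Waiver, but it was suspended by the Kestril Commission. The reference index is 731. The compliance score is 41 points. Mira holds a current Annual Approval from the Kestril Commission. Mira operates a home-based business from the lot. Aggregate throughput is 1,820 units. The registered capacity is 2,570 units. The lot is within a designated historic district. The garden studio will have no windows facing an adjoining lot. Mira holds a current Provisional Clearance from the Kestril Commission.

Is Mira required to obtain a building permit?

No — exception (a) applies; Mira does not need a building permit.

Exception (a): a current Provisional Declaration is held; the structure's footprint is 145 sq ft, less than the 150 sq ft limit; no windows face an adjoining lot — every condition holds. As to paragraphs (f)–(l): (f) applies (the lot is in a historic district), but yields to (g): (g) operates — aggregate throughput is 1,820 units, under the 1,850 units limit. (h) would limit (g) — a home-based business operates on the lot — but (i) sets (h) aside: (i) operates — a current Annual Approval is held. (j) would limit (i) — a current Schedule F Registration is held — but (k) sets (j) aside: (k) is triggered — the coverage ratio is 102%, meeting the 93% threshold. (l), which would lift (k), is inapplicable — the compliance score is 41 points, not less than 35 points. (a) remains available.
Exception (b) does not apply: electrical service is planned.
Exception (c) fails — the registered capacity is 2,570 units, short of 2,840 units.
Exception (d) does not apply: the rear setback is under 3 m.
Exception (e) fails — the reference index is 731, not below 655.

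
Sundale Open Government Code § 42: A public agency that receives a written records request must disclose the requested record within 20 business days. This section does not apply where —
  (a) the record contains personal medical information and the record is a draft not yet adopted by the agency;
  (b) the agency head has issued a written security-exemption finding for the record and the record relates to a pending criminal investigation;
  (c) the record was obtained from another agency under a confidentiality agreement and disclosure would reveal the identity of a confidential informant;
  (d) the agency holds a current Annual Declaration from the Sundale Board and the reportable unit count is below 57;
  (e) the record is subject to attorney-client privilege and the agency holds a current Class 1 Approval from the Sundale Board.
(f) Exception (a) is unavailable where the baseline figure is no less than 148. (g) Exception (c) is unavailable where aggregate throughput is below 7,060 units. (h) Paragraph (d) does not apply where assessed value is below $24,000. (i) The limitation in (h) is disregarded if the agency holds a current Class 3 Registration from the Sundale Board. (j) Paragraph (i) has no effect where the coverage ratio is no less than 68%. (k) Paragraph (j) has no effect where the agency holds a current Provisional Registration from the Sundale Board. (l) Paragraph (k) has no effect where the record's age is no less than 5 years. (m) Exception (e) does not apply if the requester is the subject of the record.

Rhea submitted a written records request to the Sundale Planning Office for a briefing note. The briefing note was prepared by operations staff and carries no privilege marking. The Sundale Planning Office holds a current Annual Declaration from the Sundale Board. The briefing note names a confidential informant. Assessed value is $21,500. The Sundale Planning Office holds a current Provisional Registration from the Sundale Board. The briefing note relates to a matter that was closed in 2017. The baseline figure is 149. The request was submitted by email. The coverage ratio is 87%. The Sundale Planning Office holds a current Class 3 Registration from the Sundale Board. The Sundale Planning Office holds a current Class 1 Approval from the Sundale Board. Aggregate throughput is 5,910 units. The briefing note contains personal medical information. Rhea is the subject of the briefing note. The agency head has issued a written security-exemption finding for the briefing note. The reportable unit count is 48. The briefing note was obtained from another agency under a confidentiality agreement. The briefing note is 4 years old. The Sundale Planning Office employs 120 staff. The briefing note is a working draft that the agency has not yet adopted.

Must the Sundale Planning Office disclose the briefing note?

No — exception (d) applies; the Sundale Planning Office is not required to disclose the briefing note.

Exception (a) is satisfied on its face — the briefing note contains personal medical information; the briefing note is an unadopted draft. But: (f) applies — the baseline figure is 149, meeting the 148 threshold. So (a) is unavailable.
Exception (b) requires that the record relates to a pending criminal investigation; but the briefing note relates to a closed matter, so (b) is unavailable.
All of (c)'s requirements are met (the briefing note was obtained under a confidentiality agreement; the briefing note names a confidential informant). Turning to paragraph (g): (g) operates — aggregate throughput is 5,910 units, below the 7,060 units limit. Exception (c) does not apply.
Exception (d)'s conditions are all satisfied: a current Annual Declaration is held; the reportable unit count is 48, below the 57 limit. Applying paragraphs (h)–(l): (h) would limit (d) — assessed value is $21,500, below the $24,000 limit — but (i) sets (h) aside: (i) applies — a current Class 3 Registration is held. (j) would limit (i) — the coverage ratio is 87%, meeting the 68% threshold — but (k) sets (j) aside: (k) operates — a current Provisional Registration is held. (l) does not operate here (the record's age is 4 years, short of 5 years), so (k) stands. So (d) applies.
Exception (e) does not apply: the briefing note carries no privilege marking.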